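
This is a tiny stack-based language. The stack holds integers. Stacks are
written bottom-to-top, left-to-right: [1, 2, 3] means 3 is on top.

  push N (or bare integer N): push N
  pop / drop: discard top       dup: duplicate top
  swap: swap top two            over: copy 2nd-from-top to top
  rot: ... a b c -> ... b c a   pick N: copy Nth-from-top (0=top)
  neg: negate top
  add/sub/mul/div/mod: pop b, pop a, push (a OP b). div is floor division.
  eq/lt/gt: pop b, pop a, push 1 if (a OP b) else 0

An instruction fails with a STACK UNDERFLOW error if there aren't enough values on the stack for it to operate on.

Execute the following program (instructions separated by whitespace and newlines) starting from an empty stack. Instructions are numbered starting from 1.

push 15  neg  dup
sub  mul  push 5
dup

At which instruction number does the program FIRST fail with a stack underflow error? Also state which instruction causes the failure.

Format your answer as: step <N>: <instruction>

Step 1 ('push 15'): stack = [15], depth = 1
Step 2 ('neg'): stack = [-15], depth = 1
Step 3 ('dup'): stack = [-15, -15], depth = 2
Step 4 ('sub'): stack = [0], depth = 1
Step 5 ('mul'): needs 2 value(s) but depth is 1 — STACK UNDERFLOW

Answer: step 5: mul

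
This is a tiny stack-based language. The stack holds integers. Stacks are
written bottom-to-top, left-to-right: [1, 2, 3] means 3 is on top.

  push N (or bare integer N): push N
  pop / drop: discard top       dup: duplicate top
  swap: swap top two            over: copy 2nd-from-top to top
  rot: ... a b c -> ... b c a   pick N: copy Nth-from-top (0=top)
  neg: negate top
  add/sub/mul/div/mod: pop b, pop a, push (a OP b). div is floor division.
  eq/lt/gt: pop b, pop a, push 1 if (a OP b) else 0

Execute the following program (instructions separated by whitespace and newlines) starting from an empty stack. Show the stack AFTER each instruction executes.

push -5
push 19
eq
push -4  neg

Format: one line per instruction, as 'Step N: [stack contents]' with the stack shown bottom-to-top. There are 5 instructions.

Step 1: [-5]
Step 2: [-5, 19]
Step 3: [0]
Step 4: [0, -4]
Step 5: [0, 4]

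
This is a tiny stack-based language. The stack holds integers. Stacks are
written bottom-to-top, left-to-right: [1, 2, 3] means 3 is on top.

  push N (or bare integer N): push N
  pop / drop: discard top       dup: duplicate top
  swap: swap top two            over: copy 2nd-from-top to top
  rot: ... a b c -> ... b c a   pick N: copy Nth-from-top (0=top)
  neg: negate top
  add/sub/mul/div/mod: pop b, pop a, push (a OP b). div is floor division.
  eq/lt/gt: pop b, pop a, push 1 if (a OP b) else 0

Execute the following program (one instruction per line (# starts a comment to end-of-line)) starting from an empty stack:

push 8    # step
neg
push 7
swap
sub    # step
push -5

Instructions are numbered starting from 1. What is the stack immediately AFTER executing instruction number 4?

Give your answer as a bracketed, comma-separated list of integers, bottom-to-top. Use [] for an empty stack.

Step 1 ('push 8'): [8]
Step 2 ('neg'): [-8]
Step 3 ('push 7'): [-8, 7]
Step 4 ('swap'): [7, -8]

Answer: [7, -8]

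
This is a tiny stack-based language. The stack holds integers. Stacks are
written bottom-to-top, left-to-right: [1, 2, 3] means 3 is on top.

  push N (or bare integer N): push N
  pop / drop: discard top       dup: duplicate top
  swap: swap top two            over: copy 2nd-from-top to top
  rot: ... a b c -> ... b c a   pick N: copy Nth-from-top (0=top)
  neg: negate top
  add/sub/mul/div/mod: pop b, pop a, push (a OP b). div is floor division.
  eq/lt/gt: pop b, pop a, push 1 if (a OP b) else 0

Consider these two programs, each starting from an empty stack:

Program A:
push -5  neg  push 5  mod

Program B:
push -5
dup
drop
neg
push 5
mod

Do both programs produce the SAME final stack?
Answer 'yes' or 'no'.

Answer: yes

Derivation:
Program A trace:
  After 'push -5': [-5]
  After 'neg': [5]
  After 'push 5': [5, 5]
  After 'mod': [0]
Program A final stack: [0]

Program B trace:
  After 'push -5': [-5]
  After 'dup': [-5, -5]
  After 'drop': [-5]
  After 'neg': [5]
  After 'push 5': [5, 5]
  After 'mod': [0]
Program B final stack: [0]
Same: yes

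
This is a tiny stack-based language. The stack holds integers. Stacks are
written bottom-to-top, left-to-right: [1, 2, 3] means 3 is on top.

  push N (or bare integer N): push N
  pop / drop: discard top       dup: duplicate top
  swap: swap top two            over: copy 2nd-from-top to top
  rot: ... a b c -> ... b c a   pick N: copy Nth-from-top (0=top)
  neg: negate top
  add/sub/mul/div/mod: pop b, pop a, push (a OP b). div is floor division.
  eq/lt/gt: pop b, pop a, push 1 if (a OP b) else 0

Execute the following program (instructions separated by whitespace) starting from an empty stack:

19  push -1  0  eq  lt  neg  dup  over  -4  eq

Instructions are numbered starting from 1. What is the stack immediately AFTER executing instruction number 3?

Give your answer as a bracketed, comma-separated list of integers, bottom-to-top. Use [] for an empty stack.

Step 1 ('19'): [19]
Step 2 ('push -1'): [19, -1]
Step 3 ('0'): [19, -1, 0]

Answer: [19, -1, 0]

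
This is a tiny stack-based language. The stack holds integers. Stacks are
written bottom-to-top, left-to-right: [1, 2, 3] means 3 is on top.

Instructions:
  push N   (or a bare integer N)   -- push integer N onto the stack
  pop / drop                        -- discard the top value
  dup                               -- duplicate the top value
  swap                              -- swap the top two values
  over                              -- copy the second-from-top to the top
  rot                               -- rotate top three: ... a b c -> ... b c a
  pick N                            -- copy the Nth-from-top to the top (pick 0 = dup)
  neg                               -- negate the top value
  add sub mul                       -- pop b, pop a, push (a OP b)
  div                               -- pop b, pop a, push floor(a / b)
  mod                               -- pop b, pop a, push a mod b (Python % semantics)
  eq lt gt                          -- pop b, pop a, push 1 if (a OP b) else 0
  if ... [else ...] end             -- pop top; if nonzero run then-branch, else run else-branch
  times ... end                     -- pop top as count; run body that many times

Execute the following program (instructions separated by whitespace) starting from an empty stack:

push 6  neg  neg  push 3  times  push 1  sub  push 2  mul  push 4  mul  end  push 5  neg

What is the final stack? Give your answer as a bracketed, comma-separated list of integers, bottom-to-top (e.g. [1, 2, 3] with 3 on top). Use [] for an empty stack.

Answer: [2488, -5]

Derivation:
After 'push 6': [6]
After 'neg': [-6]
After 'neg': [6]
After 'push 3': [6, 3]
After 'times': [6]
After 'push 1': [6, 1]
After 'sub': [5]
After 'push 2': [5, 2]
After 'mul': [10]
After 'push 4': [10, 4]
After 'mul': [40]
After 'push 1': [40, 1]
After 'sub': [39]
After 'push 2': [39, 2]
After 'mul': [78]
After 'push 4': [78, 4]
After 'mul': [312]
After 'push 1': [312, 1]
After 'sub': [311]
After 'push 2': [311, 2]
After 'mul': [622]
After 'push 4': [622, 4]
After 'mul': [2488]
After 'push 5': [2488, 5]
After 'neg': [2488, -5]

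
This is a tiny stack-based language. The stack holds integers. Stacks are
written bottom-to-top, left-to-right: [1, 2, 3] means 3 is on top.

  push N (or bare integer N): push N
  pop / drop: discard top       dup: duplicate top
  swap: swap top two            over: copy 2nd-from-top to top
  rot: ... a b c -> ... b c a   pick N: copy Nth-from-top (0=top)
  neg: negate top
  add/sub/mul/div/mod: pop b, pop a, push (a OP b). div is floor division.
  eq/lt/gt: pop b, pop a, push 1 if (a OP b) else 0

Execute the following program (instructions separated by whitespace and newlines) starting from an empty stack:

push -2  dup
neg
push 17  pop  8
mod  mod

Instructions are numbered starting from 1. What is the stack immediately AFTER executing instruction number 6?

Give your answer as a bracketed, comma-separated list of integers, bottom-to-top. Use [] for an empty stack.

Answer: [-2, 2, 8]

Derivation:
Step 1 ('push -2'): [-2]
Step 2 ('dup'): [-2, -2]
Step 3 ('neg'): [-2, 2]
Step 4 ('push 17'): [-2, 2, 17]
Step 5 ('pop'): [-2, 2]
Step 6 ('8'): [-2, 2, 8]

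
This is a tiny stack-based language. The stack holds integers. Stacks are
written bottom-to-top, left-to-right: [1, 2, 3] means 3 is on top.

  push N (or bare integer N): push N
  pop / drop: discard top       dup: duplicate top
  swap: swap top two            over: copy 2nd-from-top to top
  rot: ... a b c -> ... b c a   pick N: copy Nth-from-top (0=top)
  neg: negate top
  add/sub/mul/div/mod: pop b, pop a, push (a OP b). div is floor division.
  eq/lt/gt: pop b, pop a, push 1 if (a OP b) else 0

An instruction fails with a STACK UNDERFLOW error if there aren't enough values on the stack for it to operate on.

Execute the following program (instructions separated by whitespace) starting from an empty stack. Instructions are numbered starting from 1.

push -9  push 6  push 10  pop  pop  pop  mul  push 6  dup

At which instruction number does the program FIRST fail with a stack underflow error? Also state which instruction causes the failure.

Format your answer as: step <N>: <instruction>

Step 1 ('push -9'): stack = [-9], depth = 1
Step 2 ('push 6'): stack = [-9, 6], depth = 2
Step 3 ('push 10'): stack = [-9, 6, 10], depth = 3
Step 4 ('pop'): stack = [-9, 6], depth = 2
Step 5 ('pop'): stack = [-9], depth = 1
Step 6 ('pop'): stack = [], depth = 0
Step 7 ('mul'): needs 2 value(s) but depth is 0 — STACK UNDERFLOW

Answer: step 7: mul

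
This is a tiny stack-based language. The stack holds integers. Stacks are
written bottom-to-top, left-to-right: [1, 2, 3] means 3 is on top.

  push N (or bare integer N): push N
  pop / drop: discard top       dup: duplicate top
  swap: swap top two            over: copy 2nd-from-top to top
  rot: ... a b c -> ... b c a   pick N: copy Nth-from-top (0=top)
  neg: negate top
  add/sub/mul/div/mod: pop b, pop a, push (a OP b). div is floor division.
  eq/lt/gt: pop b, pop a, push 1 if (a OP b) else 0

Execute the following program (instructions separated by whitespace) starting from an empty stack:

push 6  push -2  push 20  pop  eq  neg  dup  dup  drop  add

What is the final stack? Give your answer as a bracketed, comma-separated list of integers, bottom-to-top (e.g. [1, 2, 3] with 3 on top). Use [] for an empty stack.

After 'push 6': [6]
After 'push -2': [6, -2]
After 'push 20': [6, -2, 20]
After 'pop': [6, -2]
After 'eq': [0]
After 'neg': [0]
After 'dup': [0, 0]
After 'dup': [0, 0, 0]
After 'drop': [0, 0]
After 'add': [0]

Answer: [0]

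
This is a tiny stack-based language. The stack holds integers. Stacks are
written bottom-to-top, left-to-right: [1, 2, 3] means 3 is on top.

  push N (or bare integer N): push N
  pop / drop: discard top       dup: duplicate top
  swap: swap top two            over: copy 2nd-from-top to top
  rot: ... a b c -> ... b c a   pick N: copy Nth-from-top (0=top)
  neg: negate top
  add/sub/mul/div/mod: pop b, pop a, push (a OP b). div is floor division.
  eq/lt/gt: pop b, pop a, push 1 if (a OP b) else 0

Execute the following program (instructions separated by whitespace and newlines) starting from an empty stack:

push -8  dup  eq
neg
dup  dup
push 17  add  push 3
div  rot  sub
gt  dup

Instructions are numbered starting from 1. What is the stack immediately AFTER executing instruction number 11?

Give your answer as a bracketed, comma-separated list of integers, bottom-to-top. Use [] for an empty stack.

Step 1 ('push -8'): [-8]
Step 2 ('dup'): [-8, -8]
Step 3 ('eq'): [1]
Step 4 ('neg'): [-1]
Step 5 ('dup'): [-1, -1]
Step 6 ('dup'): [-1, -1, -1]
Step 7 ('push 17'): [-1, -1, -1, 17]
Step 8 ('add'): [-1, -1, 16]
Step 9 ('push 3'): [-1, -1, 16, 3]
Step 10 ('div'): [-1, -1, 5]
Step 11 ('rot'): [-1, 5, -1]

Answer: [-1, 5, -1]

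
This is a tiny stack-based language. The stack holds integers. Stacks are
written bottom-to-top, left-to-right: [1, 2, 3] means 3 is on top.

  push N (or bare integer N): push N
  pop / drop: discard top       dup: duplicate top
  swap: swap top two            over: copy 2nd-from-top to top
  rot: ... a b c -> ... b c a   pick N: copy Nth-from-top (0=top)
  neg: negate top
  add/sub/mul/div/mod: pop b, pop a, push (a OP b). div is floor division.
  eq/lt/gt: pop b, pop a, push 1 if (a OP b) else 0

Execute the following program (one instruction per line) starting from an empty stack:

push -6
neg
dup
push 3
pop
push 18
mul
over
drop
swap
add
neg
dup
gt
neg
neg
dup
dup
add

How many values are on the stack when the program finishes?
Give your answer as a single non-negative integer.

Answer: 2

Derivation:
After 'push -6': stack = [-6] (depth 1)
After 'neg': stack = [6] (depth 1)
After 'dup': stack = [6, 6] (depth 2)
After 'push 3': stack = [6, 6, 3] (depth 3)
After 'pop': stack = [6, 6] (depth 2)
After 'push 18': stack = [6, 6, 18] (depth 3)
After 'mul': stack = [6, 108] (depth 2)
After 'over': stack = [6, 108, 6] (depth 3)
After 'drop': stack = [6, 108] (depth 2)
After 'swap': stack = [108, 6] (depth 2)
After 'add': stack = [114] (depth 1)
After 'neg': stack = [-114] (depth 1)
After 'dup': stack = [-114, -114] (depth 2)
After 'gt': stack = [0] (depth 1)
After 'neg': stack = [0] (depth 1)
After 'neg': stack = [0] (depth 1)
After 'dup': stack = [0, 0] (depth 2)
After 'dup': stack = [0, 0, 0] (depth 3)
After 'add': stack = [0, 0] (depth 2)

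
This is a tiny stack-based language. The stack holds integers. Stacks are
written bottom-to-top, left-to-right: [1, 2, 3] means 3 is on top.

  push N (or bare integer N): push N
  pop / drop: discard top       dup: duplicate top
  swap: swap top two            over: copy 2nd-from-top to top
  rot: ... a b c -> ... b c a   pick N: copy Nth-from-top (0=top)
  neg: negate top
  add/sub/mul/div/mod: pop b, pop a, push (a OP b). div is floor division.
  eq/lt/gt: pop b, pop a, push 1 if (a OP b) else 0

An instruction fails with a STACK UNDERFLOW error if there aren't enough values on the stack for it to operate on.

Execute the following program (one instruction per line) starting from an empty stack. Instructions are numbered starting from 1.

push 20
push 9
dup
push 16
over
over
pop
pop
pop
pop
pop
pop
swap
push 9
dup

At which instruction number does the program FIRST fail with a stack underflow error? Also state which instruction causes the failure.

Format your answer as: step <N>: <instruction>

Step 1 ('push 20'): stack = [20], depth = 1
Step 2 ('push 9'): stack = [20, 9], depth = 2
Step 3 ('dup'): stack = [20, 9, 9], depth = 3
Step 4 ('push 16'): stack = [20, 9, 9, 16], depth = 4
Step 5 ('over'): stack = [20, 9, 9, 16, 9], depth = 5
Step 6 ('over'): stack = [20, 9, 9, 16, 9, 16], depth = 6
Step 7 ('pop'): stack = [20, 9, 9, 16, 9], depth = 5
Step 8 ('pop'): stack = [20, 9, 9, 16], depth = 4
Step 9 ('pop'): stack = [20, 9, 9], depth = 3
Step 10 ('pop'): stack = [20, 9], depth = 2
Step 11 ('pop'): stack = [20], depth = 1
Step 12 ('pop'): stack = [], depth = 0
Step 13 ('swap'): needs 2 value(s) but depth is 0 — STACK UNDERFLOW

Answer: step 13: swap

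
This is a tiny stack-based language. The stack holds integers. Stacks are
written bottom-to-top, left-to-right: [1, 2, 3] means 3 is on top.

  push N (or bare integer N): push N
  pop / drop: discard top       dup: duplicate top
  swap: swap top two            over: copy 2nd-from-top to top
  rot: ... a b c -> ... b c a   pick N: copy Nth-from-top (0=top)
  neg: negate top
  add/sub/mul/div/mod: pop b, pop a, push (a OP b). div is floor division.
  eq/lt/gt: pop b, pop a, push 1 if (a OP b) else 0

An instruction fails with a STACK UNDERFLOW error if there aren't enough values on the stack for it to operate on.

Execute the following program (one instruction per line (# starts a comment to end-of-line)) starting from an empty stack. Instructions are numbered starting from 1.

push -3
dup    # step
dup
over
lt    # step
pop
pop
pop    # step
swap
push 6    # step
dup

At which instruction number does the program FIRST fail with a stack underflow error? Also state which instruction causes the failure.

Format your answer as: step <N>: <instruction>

Step 1 ('push -3'): stack = [-3], depth = 1
Step 2 ('dup'): stack = [-3, -3], depth = 2
Step 3 ('dup'): stack = [-3, -3, -3], depth = 3
Step 4 ('over'): stack = [-3, -3, -3, -3], depth = 4
Step 5 ('lt'): stack = [-3, -3, 0], depth = 3
Step 6 ('pop'): stack = [-3, -3], depth = 2
Step 7 ('pop'): stack = [-3], depth = 1
Step 8 ('pop'): stack = [], depth = 0
Step 9 ('swap'): needs 2 value(s) but depth is 0 — STACK UNDERFLOW

Answer: step 9: swap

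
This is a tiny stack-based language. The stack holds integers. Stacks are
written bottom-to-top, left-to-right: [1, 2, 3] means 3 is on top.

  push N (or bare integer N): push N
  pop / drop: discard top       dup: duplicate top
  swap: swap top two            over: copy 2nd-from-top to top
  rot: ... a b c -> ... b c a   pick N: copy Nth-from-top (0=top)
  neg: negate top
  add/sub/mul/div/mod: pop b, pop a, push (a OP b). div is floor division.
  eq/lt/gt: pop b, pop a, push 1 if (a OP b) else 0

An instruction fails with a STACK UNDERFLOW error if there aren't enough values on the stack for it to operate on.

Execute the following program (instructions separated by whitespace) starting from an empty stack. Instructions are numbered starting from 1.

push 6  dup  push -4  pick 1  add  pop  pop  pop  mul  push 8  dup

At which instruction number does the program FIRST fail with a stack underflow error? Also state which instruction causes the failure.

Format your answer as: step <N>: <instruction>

Answer: step 9: mul

Derivation:
Step 1 ('push 6'): stack = [6], depth = 1
Step 2 ('dup'): stack = [6, 6], depth = 2
Step 3 ('push -4'): stack = [6, 6, -4], depth = 3
Step 4 ('pick 1'): stack = [6, 6, -4, 6], depth = 4
Step 5 ('add'): stack = [6, 6, 2], depth = 3
Step 6 ('pop'): stack = [6, 6], depth = 2
Step 7 ('pop'): stack = [6], depth = 1
Step 8 ('pop'): stack = [], depth = 0
Step 9 ('mul'): needs 2 value(s) but depth is 0 — STACK UNDERFLOW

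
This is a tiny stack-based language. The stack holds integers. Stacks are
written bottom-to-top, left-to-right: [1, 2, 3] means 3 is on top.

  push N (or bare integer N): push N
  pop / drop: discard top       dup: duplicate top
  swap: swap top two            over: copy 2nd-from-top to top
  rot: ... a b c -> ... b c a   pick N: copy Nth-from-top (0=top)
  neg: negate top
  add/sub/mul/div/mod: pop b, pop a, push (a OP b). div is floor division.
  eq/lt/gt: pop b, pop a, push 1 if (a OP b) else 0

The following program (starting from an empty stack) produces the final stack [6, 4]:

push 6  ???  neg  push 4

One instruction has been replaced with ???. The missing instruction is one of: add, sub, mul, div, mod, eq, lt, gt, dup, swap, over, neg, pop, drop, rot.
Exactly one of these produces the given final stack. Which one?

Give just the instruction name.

Stack before ???: [6]
Stack after ???:  [-6]
The instruction that transforms [6] -> [-6] is: neg

Answer: neg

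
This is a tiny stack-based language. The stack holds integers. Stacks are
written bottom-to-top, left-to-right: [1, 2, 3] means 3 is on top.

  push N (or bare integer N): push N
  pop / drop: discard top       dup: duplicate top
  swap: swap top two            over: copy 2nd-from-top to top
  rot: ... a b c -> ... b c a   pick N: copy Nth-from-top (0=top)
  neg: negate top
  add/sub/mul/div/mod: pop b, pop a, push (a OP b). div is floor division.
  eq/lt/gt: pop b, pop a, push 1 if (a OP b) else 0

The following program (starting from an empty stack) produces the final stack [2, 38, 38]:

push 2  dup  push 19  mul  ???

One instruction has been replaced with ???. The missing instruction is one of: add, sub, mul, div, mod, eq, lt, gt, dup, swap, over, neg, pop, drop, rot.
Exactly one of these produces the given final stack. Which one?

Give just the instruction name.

Answer: dup

Derivation:
Stack before ???: [2, 38]
Stack after ???:  [2, 38, 38]
The instruction that transforms [2, 38] -> [2, 38, 38] is: dup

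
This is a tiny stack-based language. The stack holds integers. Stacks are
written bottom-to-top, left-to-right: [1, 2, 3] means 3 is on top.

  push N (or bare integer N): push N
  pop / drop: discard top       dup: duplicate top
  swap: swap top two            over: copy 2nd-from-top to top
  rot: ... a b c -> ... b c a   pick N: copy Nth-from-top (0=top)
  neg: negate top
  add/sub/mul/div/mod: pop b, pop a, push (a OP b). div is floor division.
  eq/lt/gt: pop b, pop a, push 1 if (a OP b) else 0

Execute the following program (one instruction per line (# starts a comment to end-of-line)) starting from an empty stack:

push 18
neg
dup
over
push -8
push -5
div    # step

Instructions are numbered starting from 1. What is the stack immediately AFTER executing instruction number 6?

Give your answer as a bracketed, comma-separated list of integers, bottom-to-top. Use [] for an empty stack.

Answer: [-18, -18, -18, -8, -5]

Derivation:
Step 1 ('push 18'): [18]
Step 2 ('neg'): [-18]
Step 3 ('dup'): [-18, -18]
Step 4 ('over'): [-18, -18, -18]
Step 5 ('push -8'): [-18, -18, -18, -8]
Step 6 ('push -5'): [-18, -18, -18, -8, -5]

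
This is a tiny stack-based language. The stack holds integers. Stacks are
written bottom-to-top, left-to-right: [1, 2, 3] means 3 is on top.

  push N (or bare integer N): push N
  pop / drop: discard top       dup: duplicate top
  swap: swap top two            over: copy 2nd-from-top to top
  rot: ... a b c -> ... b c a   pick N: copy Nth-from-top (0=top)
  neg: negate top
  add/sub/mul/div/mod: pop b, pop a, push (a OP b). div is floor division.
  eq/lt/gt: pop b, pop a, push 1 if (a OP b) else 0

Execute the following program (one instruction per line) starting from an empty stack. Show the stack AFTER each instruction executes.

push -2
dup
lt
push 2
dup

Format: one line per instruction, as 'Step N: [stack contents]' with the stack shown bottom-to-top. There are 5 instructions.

Step 1: [-2]
Step 2: [-2, -2]
Step 3: [0]
Step 4: [0, 2]
Step 5: [0, 2, 2]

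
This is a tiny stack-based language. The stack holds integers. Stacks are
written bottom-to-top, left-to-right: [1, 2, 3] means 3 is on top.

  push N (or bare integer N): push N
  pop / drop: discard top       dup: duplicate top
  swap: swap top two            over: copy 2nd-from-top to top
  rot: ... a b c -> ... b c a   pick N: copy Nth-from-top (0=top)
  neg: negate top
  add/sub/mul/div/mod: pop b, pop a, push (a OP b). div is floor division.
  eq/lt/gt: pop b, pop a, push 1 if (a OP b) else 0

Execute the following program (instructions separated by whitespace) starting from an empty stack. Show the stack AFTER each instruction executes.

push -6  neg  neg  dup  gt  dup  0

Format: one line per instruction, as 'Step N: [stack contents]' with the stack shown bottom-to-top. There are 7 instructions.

Step 1: [-6]
Step 2: [6]
Step 3: [-6]
Step 4: [-6, -6]
Step 5: [0]
Step 6: [0, 0]
Step 7: [0, 0, 0]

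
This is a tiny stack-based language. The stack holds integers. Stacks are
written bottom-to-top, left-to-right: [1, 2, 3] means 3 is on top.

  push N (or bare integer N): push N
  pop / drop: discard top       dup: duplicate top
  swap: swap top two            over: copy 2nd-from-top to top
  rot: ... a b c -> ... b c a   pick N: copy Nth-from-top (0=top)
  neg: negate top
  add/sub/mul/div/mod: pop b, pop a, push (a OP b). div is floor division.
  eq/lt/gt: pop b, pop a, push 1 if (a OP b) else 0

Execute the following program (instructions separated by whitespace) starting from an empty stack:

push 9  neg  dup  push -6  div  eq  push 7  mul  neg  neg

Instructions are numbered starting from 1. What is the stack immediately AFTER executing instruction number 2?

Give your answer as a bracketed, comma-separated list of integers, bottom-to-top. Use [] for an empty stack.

Answer: [-9]

Derivation:
Step 1 ('push 9'): [9]
Step 2 ('neg'): [-9]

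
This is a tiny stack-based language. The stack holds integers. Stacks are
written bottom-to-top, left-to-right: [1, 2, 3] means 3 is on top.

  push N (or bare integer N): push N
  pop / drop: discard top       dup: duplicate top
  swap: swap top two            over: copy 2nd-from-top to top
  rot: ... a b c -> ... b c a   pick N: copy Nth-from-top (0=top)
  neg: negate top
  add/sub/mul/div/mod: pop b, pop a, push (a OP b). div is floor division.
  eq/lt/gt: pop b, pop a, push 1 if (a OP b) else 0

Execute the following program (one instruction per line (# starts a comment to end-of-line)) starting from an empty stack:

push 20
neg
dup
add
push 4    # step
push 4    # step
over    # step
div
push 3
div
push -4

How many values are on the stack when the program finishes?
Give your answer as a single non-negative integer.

Answer: 4

Derivation:
After 'push 20': stack = [20] (depth 1)
After 'neg': stack = [-20] (depth 1)
After 'dup': stack = [-20, -20] (depth 2)
After 'add': stack = [-40] (depth 1)
After 'push 4': stack = [-40, 4] (depth 2)
After 'push 4': stack = [-40, 4, 4] (depth 3)
After 'over': stack = [-40, 4, 4, 4] (depth 4)
After 'div': stack = [-40, 4, 1] (depth 3)
After 'push 3': stack = [-40, 4, 1, 3] (depth 4)
After 'div': stack = [-40, 4, 0] (depth 3)
After 'push -4': stack = [-40, 4, 0, -4] (depth 4)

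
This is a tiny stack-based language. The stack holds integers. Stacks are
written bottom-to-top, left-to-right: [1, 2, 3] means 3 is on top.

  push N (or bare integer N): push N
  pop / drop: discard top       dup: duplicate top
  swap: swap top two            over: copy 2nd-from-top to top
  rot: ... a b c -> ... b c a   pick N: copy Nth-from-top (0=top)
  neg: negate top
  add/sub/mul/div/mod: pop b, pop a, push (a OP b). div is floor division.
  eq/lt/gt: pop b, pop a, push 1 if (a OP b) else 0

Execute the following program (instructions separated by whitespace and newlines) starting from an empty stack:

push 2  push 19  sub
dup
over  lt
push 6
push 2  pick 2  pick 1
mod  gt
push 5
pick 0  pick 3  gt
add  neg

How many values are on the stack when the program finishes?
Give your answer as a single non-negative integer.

After 'push 2': stack = [2] (depth 1)
After 'push 19': stack = [2, 19] (depth 2)
After 'sub': stack = [-17] (depth 1)
After 'dup': stack = [-17, -17] (depth 2)
After 'over': stack = [-17, -17, -17] (depth 3)
After 'lt': stack = [-17, 0] (depth 2)
After 'push 6': stack = [-17, 0, 6] (depth 3)
After 'push 2': stack = [-17, 0, 6, 2] (depth 4)
After 'pick 2': stack = [-17, 0, 6, 2, 0] (depth 5)
After 'pick 1': stack = [-17, 0, 6, 2, 0, 2] (depth 6)
After 'mod': stack = [-17, 0, 6, 2, 0] (depth 5)
After 'gt': stack = [-17, 0, 6, 1] (depth 4)
After 'push 5': stack = [-17, 0, 6, 1, 5] (depth 5)
After 'pick 0': stack = [-17, 0, 6, 1, 5, 5] (depth 6)
After 'pick 3': stack = [-17, 0, 6, 1, 5, 5, 6] (depth 7)
After 'gt': stack = [-17, 0, 6, 1, 5, 0] (depth 6)
After 'add': stack = [-17, 0, 6, 1, 5] (depth 5)
After 'neg': stack = [-17, 0, 6, 1, -5] (depth 5)

Answer: 5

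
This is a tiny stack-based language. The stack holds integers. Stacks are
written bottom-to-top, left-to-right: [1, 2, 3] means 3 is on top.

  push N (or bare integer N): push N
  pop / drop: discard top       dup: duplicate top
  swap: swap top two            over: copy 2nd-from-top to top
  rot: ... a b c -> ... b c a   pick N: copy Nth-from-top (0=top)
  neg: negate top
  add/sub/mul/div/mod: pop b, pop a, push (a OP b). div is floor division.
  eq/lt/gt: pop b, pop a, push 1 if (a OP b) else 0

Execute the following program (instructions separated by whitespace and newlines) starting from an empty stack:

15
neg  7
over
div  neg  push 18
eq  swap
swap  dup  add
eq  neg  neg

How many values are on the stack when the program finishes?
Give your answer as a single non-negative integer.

After 'push 15': stack = [15] (depth 1)
After 'neg': stack = [-15] (depth 1)
After 'push 7': stack = [-15, 7] (depth 2)
After 'over': stack = [-15, 7, -15] (depth 3)
After 'div': stack = [-15, -1] (depth 2)
After 'neg': stack = [-15, 1] (depth 2)
After 'push 18': stack = [-15, 1, 18] (depth 3)
After 'eq': stack = [-15, 0] (depth 2)
After 'swap': stack = [0, -15] (depth 2)
After 'swap': stack = [-15, 0] (depth 2)
After 'dup': stack = [-15, 0, 0] (depth 3)
After 'add': stack = [-15, 0] (depth 2)
After 'eq': stack = [0] (depth 1)
After 'neg': stack = [0] (depth 1)
After 'neg': stack = [0] (depth 1)

Answer: 1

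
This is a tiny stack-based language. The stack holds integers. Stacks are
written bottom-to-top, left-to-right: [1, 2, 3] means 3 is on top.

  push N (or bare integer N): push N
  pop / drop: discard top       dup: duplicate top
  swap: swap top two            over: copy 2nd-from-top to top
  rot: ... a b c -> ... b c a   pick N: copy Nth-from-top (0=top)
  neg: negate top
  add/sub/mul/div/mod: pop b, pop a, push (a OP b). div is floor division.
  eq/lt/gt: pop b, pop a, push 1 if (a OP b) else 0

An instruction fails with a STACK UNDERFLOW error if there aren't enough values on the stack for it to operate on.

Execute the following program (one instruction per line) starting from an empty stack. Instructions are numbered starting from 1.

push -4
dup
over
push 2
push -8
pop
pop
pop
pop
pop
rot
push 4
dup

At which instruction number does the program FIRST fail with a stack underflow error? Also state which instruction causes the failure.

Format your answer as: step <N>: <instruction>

Step 1 ('push -4'): stack = [-4], depth = 1
Step 2 ('dup'): stack = [-4, -4], depth = 2
Step 3 ('over'): stack = [-4, -4, -4], depth = 3
Step 4 ('push 2'): stack = [-4, -4, -4, 2], depth = 4
Step 5 ('push -8'): stack = [-4, -4, -4, 2, -8], depth = 5
Step 6 ('pop'): stack = [-4, -4, -4, 2], depth = 4
Step 7 ('pop'): stack = [-4, -4, -4], depth = 3
Step 8 ('pop'): stack = [-4, -4], depth = 2
Step 9 ('pop'): stack = [-4], depth = 1
Step 10 ('pop'): stack = [], depth = 0
Step 11 ('rot'): needs 3 value(s) but depth is 0 — STACK UNDERFLOW

Answer: step 11: rot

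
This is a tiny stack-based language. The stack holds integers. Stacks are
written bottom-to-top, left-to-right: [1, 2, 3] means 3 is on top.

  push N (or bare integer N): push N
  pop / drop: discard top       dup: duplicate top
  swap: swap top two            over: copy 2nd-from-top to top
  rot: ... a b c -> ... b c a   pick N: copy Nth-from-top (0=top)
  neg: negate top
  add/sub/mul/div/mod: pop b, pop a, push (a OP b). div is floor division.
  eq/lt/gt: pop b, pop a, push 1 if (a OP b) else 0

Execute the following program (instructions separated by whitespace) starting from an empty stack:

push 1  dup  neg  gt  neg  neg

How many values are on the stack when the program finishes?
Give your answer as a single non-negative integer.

Answer: 1

Derivation:
After 'push 1': stack = [1] (depth 1)
After 'dup': stack = [1, 1] (depth 2)
After 'neg': stack = [1, -1] (depth 2)
After 'gt': stack = [1] (depth 1)
After 'neg': stack = [-1] (depth 1)
After 'neg': stack = [1] (depth 1)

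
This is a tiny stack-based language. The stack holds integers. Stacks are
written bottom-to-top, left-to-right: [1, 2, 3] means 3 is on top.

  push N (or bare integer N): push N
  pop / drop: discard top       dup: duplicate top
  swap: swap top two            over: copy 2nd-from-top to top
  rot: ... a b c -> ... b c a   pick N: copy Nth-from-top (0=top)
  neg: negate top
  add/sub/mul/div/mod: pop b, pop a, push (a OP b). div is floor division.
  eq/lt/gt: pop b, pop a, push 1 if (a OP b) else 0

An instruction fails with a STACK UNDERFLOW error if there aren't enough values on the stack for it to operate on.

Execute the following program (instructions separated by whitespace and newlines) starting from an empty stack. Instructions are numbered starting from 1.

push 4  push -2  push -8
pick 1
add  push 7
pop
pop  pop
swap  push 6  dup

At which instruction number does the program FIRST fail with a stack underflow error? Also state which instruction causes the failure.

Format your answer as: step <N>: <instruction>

Step 1 ('push 4'): stack = [4], depth = 1
Step 2 ('push -2'): stack = [4, -2], depth = 2
Step 3 ('push -8'): stack = [4, -2, -8], depth = 3
Step 4 ('pick 1'): stack = [4, -2, -8, -2], depth = 4
Step 5 ('add'): stack = [4, -2, -10], depth = 3
Step 6 ('push 7'): stack = [4, -2, -10, 7], depth = 4
Step 7 ('pop'): stack = [4, -2, -10], depth = 3
Step 8 ('pop'): stack = [4, -2], depth = 2
Step 9 ('pop'): stack = [4], depth = 1
Step 10 ('swap'): needs 2 value(s) but depth is 1 — STACK UNDERFLOW

Answer: step 10: swap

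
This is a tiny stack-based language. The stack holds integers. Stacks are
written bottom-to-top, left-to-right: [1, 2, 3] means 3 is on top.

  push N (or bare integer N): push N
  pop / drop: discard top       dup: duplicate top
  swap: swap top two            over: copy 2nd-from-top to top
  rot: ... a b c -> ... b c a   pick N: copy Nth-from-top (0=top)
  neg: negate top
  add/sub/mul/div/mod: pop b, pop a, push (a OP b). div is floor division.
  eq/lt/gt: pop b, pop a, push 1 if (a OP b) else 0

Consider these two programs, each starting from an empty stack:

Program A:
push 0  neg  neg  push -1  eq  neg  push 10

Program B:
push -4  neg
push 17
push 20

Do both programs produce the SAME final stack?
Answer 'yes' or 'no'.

Answer: no

Derivation:
Program A trace:
  After 'push 0': [0]
  After 'neg': [0]
  After 'neg': [0]
  After 'push -1': [0, -1]
  After 'eq': [0]
  After 'neg': [0]
  After 'push 10': [0, 10]
Program A final stack: [0, 10]

Program B trace:
  After 'push -4': [-4]
  After 'neg': [4]
  After 'push 17': [4, 17]
  After 'push 20': [4, 17, 20]
Program B final stack: [4, 17, 20]
Same: no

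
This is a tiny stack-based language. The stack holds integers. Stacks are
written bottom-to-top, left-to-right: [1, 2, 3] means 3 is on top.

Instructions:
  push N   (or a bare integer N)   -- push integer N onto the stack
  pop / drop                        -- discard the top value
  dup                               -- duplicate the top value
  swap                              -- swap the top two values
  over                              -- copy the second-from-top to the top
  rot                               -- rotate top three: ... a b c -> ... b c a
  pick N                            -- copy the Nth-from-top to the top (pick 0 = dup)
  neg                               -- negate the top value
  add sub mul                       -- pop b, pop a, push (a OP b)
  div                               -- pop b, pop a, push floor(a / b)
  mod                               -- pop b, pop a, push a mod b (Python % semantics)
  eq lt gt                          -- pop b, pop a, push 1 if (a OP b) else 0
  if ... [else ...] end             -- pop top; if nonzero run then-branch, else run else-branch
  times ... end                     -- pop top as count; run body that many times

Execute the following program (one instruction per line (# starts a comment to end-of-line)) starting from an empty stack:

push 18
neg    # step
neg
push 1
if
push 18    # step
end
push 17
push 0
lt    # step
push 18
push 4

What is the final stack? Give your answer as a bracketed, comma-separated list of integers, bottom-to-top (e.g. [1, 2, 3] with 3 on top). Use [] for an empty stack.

After 'push 18': [18]
After 'neg': [-18]
After 'neg': [18]
After 'push 1': [18, 1]
After 'if': [18]
After 'push 18': [18, 18]
After 'push 17': [18, 18, 17]
After 'push 0': [18, 18, 17, 0]
After 'lt': [18, 18, 0]
After 'push 18': [18, 18, 0, 18]
After 'push 4': [18, 18, 0, 18, 4]

Answer: [18, 18, 0, 18, 4]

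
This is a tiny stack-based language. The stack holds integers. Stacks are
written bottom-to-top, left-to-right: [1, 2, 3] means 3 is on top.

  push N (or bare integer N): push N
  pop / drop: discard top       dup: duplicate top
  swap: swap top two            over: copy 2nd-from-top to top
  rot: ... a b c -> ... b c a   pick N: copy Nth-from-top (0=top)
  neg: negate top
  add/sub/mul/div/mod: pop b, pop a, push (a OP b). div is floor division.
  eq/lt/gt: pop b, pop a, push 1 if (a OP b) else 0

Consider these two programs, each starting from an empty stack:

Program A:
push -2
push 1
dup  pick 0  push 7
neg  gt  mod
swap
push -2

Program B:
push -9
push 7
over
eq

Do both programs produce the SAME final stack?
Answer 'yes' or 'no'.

Answer: no

Derivation:
Program A trace:
  After 'push -2': [-2]
  After 'push 1': [-2, 1]
  After 'dup': [-2, 1, 1]
  After 'pick 0': [-2, 1, 1, 1]
  After 'push 7': [-2, 1, 1, 1, 7]
  After 'neg': [-2, 1, 1, 1, -7]
  After 'gt': [-2, 1, 1, 1]
  After 'mod': [-2, 1, 0]
  After 'swap': [-2, 0, 1]
  After 'push -2': [-2, 0, 1, -2]
Program A final stack: [-2, 0, 1, -2]

Program B trace:
  After 'push -9': [-9]
  After 'push 7': [-9, 7]
  After 'over': [-9, 7, -9]
  After 'eq': [-9, 0]
Program B final stack: [-9, 0]
Same: no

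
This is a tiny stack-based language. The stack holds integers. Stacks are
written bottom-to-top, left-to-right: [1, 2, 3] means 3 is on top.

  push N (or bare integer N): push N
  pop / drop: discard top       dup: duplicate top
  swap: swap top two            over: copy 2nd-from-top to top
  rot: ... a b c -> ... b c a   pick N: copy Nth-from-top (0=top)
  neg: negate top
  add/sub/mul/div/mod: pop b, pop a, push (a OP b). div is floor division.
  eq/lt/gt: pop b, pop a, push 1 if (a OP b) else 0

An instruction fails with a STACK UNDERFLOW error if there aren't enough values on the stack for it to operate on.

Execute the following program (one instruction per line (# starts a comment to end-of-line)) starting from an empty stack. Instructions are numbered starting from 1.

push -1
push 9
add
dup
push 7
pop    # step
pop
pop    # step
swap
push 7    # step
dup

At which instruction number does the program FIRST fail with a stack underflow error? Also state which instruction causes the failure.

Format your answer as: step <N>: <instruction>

Step 1 ('push -1'): stack = [-1], depth = 1
Step 2 ('push 9'): stack = [-1, 9], depth = 2
Step 3 ('add'): stack = [8], depth = 1
Step 4 ('dup'): stack = [8, 8], depth = 2
Step 5 ('push 7'): stack = [8, 8, 7], depth = 3
Step 6 ('pop'): stack = [8, 8], depth = 2
Step 7 ('pop'): stack = [8], depth = 1
Step 8 ('pop'): stack = [], depth = 0
Step 9 ('swap'): needs 2 value(s) but depth is 0 — STACK UNDERFLOW

Answer: step 9: swap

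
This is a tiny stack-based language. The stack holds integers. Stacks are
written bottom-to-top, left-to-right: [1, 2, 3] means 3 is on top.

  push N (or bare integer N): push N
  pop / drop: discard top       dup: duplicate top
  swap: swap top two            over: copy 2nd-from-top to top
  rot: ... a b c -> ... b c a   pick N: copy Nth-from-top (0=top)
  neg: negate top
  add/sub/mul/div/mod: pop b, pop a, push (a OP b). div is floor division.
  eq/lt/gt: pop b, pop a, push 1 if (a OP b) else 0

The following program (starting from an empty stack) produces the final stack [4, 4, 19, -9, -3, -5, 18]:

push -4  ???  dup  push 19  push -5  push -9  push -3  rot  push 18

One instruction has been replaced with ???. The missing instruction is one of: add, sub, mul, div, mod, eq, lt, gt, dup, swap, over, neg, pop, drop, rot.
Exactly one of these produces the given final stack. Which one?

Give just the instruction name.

Stack before ???: [-4]
Stack after ???:  [4]
The instruction that transforms [-4] -> [4] is: neg

Answer: neg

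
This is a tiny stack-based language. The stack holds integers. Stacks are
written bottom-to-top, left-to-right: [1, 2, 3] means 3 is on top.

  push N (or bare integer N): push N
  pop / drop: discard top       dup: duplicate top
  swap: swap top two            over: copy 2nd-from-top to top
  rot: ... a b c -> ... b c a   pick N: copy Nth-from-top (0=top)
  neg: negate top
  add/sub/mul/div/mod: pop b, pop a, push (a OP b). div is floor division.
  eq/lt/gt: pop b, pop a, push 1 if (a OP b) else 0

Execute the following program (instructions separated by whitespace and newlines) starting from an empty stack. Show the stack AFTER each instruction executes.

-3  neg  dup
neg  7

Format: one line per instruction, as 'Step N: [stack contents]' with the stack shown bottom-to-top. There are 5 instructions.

Step 1: [-3]
Step 2: [3]
Step 3: [3, 3]
Step 4: [3, -3]
Step 5: [3, -3, 7]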